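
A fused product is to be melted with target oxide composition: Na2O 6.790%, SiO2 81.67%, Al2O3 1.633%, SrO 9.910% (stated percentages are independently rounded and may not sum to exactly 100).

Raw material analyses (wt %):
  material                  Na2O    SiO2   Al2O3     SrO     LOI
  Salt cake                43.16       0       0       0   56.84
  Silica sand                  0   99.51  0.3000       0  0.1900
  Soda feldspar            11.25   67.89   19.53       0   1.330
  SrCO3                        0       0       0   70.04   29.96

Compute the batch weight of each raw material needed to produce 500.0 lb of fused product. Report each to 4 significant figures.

The whole derivation runs at full float precision in every operation; mid-chain values are shown, rounded to four significant figures, between the steps. Every reported number is rounded exactly once — derived quantities are rebuilt in exact precision (the yield, the totals, ignition loss, four oxide percentages, glass mass) from the batch weights on 500.0 lb of glass, as quoted within the problem or answer text.
Target masses of each oxide per 500.0 lb fused product:
  Na2O: 6.790% × 500.0 = 33.95 lb
  SiO2: 81.67% × 500.0 = 408.4 lb
  Al2O3: 1.633% × 500.0 = 8.165 lb
  SrO: 9.910% × 500.0 = 49.55 lb
Mass-balance tally per oxide on the weights just shown, relative to the basis at hand (summed amounts equal target values exact up to rounding of places):
  Na2O: 69.31·0.4316 + 35.88·0.1125 = 33.95 lb (target 33.95 lb)
  SiO2: 385.9·0.9951 + 35.88·0.6789 = 408.4 lb (target 408.4 lb)
  Al2O3: 385.9·0.003000 + 35.88·0.1953 = 8.165 lb (target 8.165 lb)
  SrO: 70.75·0.7004 = 49.55 lb (target 49.55 lb)
The glass-mass cross-check: net batch after ignition = 500.0 lb (summing oxide targets gives 500.0 lb; basis as stated: 500.0 lb — any gap is answer rounding).
Whole-batch sum: Σ batch = 561.8 lb; the LOI term Σ batch·LOI equals 61.80 lb; as yield: glass ÷ batch → 89.00%.

Batch per 500.0 lb fused product:
  Salt cake: 69.31 lb
  Silica sand: 385.9 lb
  Soda feldspar: 35.88 lb
  SrCO3: 70.75 lb
Total batch = 561.8 lb; LOI loss = 61.80 lb; yield = 89.00%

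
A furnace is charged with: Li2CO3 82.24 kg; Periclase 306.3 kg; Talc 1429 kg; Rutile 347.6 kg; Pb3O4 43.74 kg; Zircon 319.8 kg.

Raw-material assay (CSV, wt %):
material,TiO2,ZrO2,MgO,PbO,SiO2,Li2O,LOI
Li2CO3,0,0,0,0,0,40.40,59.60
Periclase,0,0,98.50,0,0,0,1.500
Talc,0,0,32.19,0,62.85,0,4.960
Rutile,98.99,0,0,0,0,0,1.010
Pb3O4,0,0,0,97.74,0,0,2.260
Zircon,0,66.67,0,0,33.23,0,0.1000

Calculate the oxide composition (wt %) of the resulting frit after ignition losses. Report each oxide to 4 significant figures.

Glass mass = 2399 kg (batch 2529 − LOI 129.3).
Composition: TiO2 14.34%, ZrO2 8.886%, MgO 31.75%, PbO 1.782%, SiO2 41.86%, Li2O 1.385%

Rounding to 4 significant digits governs each intermediate as printed — all internal work maintains full float precision from first step to last. Each reported value carries a single rounding; derived quantities are rebuilt at full precision (glass mass, the yield, the totals, six oxide percentages, ignition loss) from the weighed amounts for 2399 kg of glass, as given in question or answer.
Mass of each oxide from the mix:
  TiO2: 347.6·0.9899 = 344.1 kg
  ZrO2: 319.8·0.6667 = 213.2 kg
  MgO: 306.3·0.9850 + 1429·0.3219 = 761.7 kg
  PbO: 43.74·0.9774 = 42.75 kg
  SiO2: 1429·0.6285 + 319.8·0.3323 = 1004 kg
  Li2O: 82.24·0.4040 = 33.22 kg
LOI: 82.24·0.5960 + 306.3·0.01500 + 1429·0.04960 + 347.6·0.01010 + 43.74·0.02260 + 319.8·0.001000 = 129.3 kg
Resulting glass, batch − LOI: 2529 − 129.3 = 2399 kg (matching Σ of the oxides)
percent by weight: oxide/glass ×100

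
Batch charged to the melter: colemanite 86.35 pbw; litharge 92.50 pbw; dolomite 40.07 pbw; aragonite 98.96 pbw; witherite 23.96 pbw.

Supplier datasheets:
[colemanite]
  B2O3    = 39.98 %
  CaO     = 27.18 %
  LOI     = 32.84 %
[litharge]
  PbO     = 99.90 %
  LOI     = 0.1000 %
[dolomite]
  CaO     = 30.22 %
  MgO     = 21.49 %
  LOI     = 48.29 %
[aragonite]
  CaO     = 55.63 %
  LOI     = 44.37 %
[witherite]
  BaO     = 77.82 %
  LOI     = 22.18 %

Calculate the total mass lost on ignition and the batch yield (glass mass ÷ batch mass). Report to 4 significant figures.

Each numeric step maintains full float precision from first step to last. Values along the way are printed rounded to four significant digits alongside each step; a single rounding yields every reported value — the derived quantities (five oxide percentages, net glass mass, totals, yield, ignition loss) are recomputed using the weight values on 244.8 pbw of glass at full float precision as written in the question or the answer.
Each material's LOI contribution:
  colemanite: 86.35 × 0.3284 = 28.36 pbw
  litharge: 92.50 × 0.001000 = 0.09250 pbw
  dolomite: 40.07 × 0.4829 = 19.35 pbw
  aragonite: 98.96 × 0.4437 = 43.91 pbw
  witherite: 23.96 × 0.2218 = 5.314 pbw
Total LOI = 97.02 pbw
Glass = batch − LOI = 341.8 − 97.02 = 244.8 pbw

LOI loss = 97.02 pbw; glass = 244.8 pbw; yield = 71.62%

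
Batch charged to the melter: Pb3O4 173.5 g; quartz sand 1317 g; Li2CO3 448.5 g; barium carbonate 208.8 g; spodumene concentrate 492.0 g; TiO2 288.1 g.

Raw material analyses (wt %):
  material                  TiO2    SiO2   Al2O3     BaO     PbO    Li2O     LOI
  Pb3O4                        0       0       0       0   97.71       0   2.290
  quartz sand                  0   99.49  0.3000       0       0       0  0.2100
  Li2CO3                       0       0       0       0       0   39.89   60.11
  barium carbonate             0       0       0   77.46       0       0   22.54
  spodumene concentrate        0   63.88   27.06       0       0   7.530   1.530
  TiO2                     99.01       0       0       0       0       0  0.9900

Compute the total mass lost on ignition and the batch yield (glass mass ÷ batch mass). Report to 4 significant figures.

LOI loss = 333.8 g; glass = 2594 g; yield = 88.60%

Intermediates are printed with 4-significant-figure rounding at each printed step; the whole derivation carries full precision through every step — each reported result is rounded exactly once; derived quantities, which include glass mass, yield, six oxide percentages, totals, ignition loss, are rebuilt in full float precision, as they appear in the problem or answer text, from the batch weights on 2594 g of glass.
Ignition loss by material:
  Pb3O4: 173.5 × 0.02290 = 3.973 g
  quartz sand: 1317 × 0.002100 = 2.766 g
  Li2CO3: 448.5 × 0.6011 = 269.6 g
  barium carbonate: 208.8 × 0.2254 = 47.06 g
  spodumene concentrate: 492.0 × 0.01530 = 7.528 g
  TiO2: 288.1 × 0.009900 = 2.852 g
Total LOI = 333.8 g
Glass = batch − LOI = 2928 − 333.8 = 2594 g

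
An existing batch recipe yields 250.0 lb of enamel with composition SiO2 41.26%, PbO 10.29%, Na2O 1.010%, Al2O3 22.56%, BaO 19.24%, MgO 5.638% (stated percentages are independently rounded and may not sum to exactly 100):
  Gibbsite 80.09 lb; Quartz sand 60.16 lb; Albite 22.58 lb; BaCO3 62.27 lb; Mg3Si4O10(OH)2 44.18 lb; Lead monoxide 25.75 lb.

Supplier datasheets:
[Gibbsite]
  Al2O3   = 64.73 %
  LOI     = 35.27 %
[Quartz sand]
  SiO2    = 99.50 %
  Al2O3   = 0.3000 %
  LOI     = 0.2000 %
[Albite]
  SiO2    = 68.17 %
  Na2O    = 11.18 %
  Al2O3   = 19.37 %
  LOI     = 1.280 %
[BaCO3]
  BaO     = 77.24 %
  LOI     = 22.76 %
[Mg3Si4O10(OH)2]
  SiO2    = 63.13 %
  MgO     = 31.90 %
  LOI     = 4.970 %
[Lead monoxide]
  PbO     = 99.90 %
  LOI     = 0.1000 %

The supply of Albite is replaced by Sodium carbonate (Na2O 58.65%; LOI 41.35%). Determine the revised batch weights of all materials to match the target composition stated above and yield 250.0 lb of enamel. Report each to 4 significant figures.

Every computation runs at full float precision all the way through; in-progress results appear with 4-significant-digit rounding at each printed step. Each reported result is rounded just once — all derived quantities are recomputed at full float precision (glass mass, LOI, six oxide percentages, the totals, yield) from the weighed amounts on 250.0 lb of glass as written in problem or answer.
Oxide-by-oxide targets in 250.0 lb enamel:
  SiO2: 41.26% × 250.0 = 103.2 lb
  PbO: 10.29% × 250.0 = 25.72 lb
  Na2O: 1.010% × 250.0 = 2.525 lb
  Al2O3: 22.56% × 250.0 = 56.40 lb
  BaO: 19.24% × 250.0 = 48.10 lb
  MgO: 5.638% × 250.0 = 14.10 lb
Mass-balance tally per oxide working from each reported weight, versus the basis set out (each sum matches its target mass modulo rounding of the values):
  SiO2: 75.63·0.9950 + 44.18·0.6313 = 103.1 lb (target 103.2 lb)
  PbO: 25.75·0.9990 = 25.72 lb (target 25.72 lb)
  Na2O: 4.305·0.5865 = 2.525 lb (target 2.525 lb)
  Al2O3: 86.78·0.6473 + 75.63·0.003000 = 56.40 lb (target 56.40 lb)
  BaO: 62.27·0.7724 = 48.10 lb (target 48.10 lb)
  MgO: 44.18·0.3190 = 14.09 lb (target 14.10 lb)
Glass-mass sanity pass: the batch minus its LOI: 250.0 lb (per-oxide target masses sum to 250.0 lb; stated basis 250.0 lb — any gap is answer rounding).
Adding the batch up: Σ batch = 298.9 lb; Σ batch·LOI gives LOI loss = 48.93 lb; yield, glass over the total, = 83.63%.

Revised batch per 250.0 lb enamel:
  Gibbsite: 86.78 lb
  Quartz sand: 75.63 lb
  Sodium carbonate: 4.305 lb
  BaCO3: 62.27 lb
  Mg3Si4O10(OH)2: 44.18 lb
  Lead monoxide: 25.75 lb
Total batch = 298.9 lb; LOI loss = 48.93 lb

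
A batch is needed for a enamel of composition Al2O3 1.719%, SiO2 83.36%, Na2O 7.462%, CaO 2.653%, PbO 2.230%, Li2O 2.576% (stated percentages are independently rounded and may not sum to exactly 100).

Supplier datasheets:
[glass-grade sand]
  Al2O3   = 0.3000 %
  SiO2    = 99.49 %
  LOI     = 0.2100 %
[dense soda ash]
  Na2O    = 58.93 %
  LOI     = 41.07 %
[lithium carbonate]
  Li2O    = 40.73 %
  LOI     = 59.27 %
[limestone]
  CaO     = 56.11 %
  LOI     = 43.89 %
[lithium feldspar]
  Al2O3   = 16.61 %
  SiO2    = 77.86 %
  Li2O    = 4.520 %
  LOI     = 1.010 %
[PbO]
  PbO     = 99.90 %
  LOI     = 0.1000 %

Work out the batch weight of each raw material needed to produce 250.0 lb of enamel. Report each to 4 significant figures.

All arithmetic maintains exact precision at every stage; values along the way are shown, rounded to four significant digits, alongside each step; a single rounding finalizes every reported number. The derived quantities (totals, the yield, glass mass, LOI, the six compositions) are carried from the weighed amounts for 250.0 lb of glass in full precision as they appear in the question or the answer.
Oxide mass targets, per 250.0 lb enamel:
  Al2O3: 1.719% × 250.0 = 4.298 lb
  SiO2: 83.36% × 250.0 = 208.4 lb
  Na2O: 7.462% × 250.0 = 18.66 lb
  CaO: 2.653% × 250.0 = 6.632 lb
  PbO: 2.230% × 250.0 = 5.575 lb
  Li2O: 2.576% × 250.0 = 6.440 lb
Mass-balance tally per oxide from the weights as reported, versus the basis set out (summed amounts equal target values exact up to rounding of places):
  Al2O3: 191.9·0.003000 + 22.41·0.1661 = 4.298 lb (target 4.298 lb)
  SiO2: 191.9·0.9949 + 22.41·0.7786 = 208.4 lb (target 208.4 lb)
  Na2O: 31.66·0.5893 = 18.66 lb (target 18.66 lb)
  CaO: 11.82·0.5611 = 6.632 lb (target 6.632 lb)
  PbO: 5.581·0.9990 = 5.575 lb (target 5.575 lb)
  Li2O: 13.32·0.4073 + 22.41·0.04520 = 6.438 lb (target 6.440 lb)
The glass-mass cross-check: net batch after ignition = 250.0 lb (the targets, summed, come to 250.0 lb; with the basis standing at 250.0 lb — gaps are rounding artifacts).
Whole-batch sum: Σ batch = 276.7 lb; the LOI term Σ batch·LOI equals 26.72 lb; the yield ratio, glass ÷ batch: 90.34%.

Batch per 250.0 lb enamel:
  glass-grade sand: 191.9 lb
  dense soda ash: 31.66 lb
  lithium carbonate: 13.32 lb
  limestone: 11.82 lb
  lithium feldspar: 22.41 lb
  PbO: 5.581 lb
Total batch = 276.7 lb; LOI loss = 26.72 lb; yield = 90.34%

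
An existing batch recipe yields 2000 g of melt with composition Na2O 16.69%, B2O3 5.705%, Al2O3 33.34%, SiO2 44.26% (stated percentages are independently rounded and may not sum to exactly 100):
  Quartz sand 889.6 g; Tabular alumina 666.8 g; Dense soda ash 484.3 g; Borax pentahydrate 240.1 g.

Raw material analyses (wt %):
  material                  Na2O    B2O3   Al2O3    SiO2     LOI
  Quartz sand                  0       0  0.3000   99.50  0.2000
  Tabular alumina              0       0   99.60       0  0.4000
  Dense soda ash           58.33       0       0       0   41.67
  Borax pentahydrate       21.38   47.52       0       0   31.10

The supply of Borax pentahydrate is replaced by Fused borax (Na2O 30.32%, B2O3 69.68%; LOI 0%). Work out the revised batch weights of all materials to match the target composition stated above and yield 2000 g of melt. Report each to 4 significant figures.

Full precision is carried in all steps — working values are printed rounded off to 4 significant digits between the steps; each reported number undergoes a single rounding. All derived quantities, which include the totals, net glass mass, four oxide percentages, ignition loss, yield, are carried in exact precision, as they appear in the problem or answer text, using the weight values on 2000 g of glass.
Target oxide masses per 2000 g melt:
  Na2O: 16.69% × 2000 = 333.8 g
  B2O3: 5.705% × 2000 = 114.1 g
  Al2O3: 33.34% × 2000 = 666.8 g
  SiO2: 44.26% × 2000 = 885.2 g
Per-oxide balance check given the weights on record, per the basis as stated (target by target, the sums agree up to rounding of the answer):
  Na2O: 487.1·0.5833 + 163.7·0.3032 = 333.8 g (target 333.8 g)
  B2O3: 163.7·0.6968 = 114.1 g (target 114.1 g)
  Al2O3: 889.6·0.003000 + 666.8·0.9960 = 666.8 g (target 666.8 g)
  SiO2: 889.6·0.9950 = 885.2 g (target 885.2 g)
Glass-mass closure: net batch after ignition = 2000 g (per-oxide target masses sum to 2000 g; the stated basis being 2000 g — rounding explains the deltas).
Adding the batch up: Σ batch = 2207 g; LOI removed, Σ of batch·LOI: 207.4 g; yield, glass over the total, = 90.60%.

Revised batch per 2000 g melt:
  Quartz sand: 889.6 g
  Tabular alumina: 666.8 g
  Dense soda ash: 487.1 g
  Fused borax: 163.7 g
Total batch = 2207 g; LOI loss = 207.4 g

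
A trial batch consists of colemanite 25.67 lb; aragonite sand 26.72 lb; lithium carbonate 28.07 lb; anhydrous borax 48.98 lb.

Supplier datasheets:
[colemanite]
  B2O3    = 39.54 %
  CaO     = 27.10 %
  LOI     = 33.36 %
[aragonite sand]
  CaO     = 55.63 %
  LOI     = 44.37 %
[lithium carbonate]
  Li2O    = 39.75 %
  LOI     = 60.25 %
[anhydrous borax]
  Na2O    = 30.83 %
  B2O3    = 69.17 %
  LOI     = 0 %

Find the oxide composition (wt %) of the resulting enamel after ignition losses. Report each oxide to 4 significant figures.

Glass mass = 92.11 lb (batch 129.4 − LOI 37.33).
Composition: Na2O 16.39%, Li2O 12.11%, B2O3 47.80%, CaO 23.69%

Values along the way are shown, rounded to 4 significant figures, in the working. Every computation runs at exact precision from start to finish. Every reported value includes exactly one rounding — all derived quantities are computed in full float precision (net glass mass, the totals, LOI, yield, the four compositions) from the batch weights for 92.11 lb of glass as written in either problem or answer.
Mass of each oxide from the mix:
  Na2O: 48.98·0.3083 = 15.10 lb
  Li2O: 28.07·0.3975 = 11.16 lb
  B2O3: 25.67·0.3954 + 48.98·0.6917 = 44.03 lb
  CaO: 25.67·0.2710 + 26.72·0.5563 = 21.82 lb
LOI: 25.67·0.3336 + 26.72·0.4437 + 28.07·0.6025 = 37.33 lb
batch − LOI leaves glass = 129.4 − 37.33 = 92.11 lb (matching Σ of the oxides)
oxide / glass × 100 gives the wt %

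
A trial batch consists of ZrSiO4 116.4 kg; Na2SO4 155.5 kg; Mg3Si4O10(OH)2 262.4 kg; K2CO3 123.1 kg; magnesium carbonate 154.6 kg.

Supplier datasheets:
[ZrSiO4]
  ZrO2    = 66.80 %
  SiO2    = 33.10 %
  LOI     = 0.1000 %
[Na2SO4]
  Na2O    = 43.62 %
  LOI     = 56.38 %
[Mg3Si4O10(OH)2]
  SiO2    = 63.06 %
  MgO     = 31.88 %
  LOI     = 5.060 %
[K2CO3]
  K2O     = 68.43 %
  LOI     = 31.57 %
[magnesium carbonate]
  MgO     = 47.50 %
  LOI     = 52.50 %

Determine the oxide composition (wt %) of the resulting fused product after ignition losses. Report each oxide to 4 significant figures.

Glass mass = 590.9 kg (batch 812.0 − LOI 221.1).
Composition: Na2O 11.48%, ZrO2 13.16%, SiO2 34.52%, K2O 14.26%, MgO 26.58%

Intermediates are printed, rounded to four significant figures, between the steps; the working math runs at full float precision all the way through — each reported result is rounded just once; the derived quantities (the yield, the five compositions, LOI, the totals, glass mass) are computed in full precision using the weight values on 590.9 kg of glass, as they appear in problem or answer.
Per-oxide mass from batch:
  Na2O: 155.5·0.4362 = 67.83 kg
  ZrO2: 116.4·0.6680 = 77.76 kg
  SiO2: 116.4·0.3310 + 262.4·0.6306 = 204.0 kg
  K2O: 123.1·0.6843 = 84.24 kg
  MgO: 262.4·0.3188 + 154.6·0.4750 = 157.1 kg
LOI: 116.4·0.001000 + 155.5·0.5638 + 262.4·0.05060 + 123.1·0.3157 + 154.6·0.5250 = 221.1 kg
The glass mass, total less LOI, = 812.0 − 221.1 = 590.9 kg (= the summed oxide contributions)
percent by weight: oxide/glass ×100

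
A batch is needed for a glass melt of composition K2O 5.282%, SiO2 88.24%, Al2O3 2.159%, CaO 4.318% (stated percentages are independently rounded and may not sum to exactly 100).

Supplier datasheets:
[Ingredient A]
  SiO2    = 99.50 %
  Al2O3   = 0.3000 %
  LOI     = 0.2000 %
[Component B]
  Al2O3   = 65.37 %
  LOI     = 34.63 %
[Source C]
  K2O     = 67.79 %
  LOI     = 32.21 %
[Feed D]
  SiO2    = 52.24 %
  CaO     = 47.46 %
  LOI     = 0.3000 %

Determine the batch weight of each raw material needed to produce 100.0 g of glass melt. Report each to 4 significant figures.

Mid-chain values appear (rounded to 4 significant digits) on the page. The whole derivation runs at full float precision in every operation; exactly one rounding is applied to each reported number — the derived quantities are rebuilt from the weighed amounts at 100.0 g of glass at exact precision (glass mass, four oxide percentages, LOI, yield, the totals) exactly as shown in the problem or the answer.
Target oxide masses per 100.0 g glass melt:
  K2O: 5.282% × 100.0 = 5.282 g
  SiO2: 88.24% × 100.0 = 88.24 g
  Al2O3: 2.159% × 100.0 = 2.159 g
  CaO: 4.318% × 100.0 = 4.318 g
Verifying the oxide balance applying the batch weights above, for the quoted basis mass (summed amounts equal target values net of answer rounding effects):
  K2O: 7.792·0.6779 = 5.282 g (target 5.282 g)
  SiO2: 83.91·0.9950 + 9.098·0.5224 = 88.24 g (target 88.24 g)
  Al2O3: 83.91·0.003000 + 2.918·0.6537 = 2.159 g (target 2.159 g)
  CaO: 9.098·0.4746 = 4.318 g (target 4.318 g)
Mass balance on the glass: total charge less LOI = 100.0 g (oxide target masses add up to 100.0 g; stated basis 100.0 g — differing by rounding only).
Total batch = Σ batch = 103.7 g; ignition loss, Σ(batch × LOI) = 3.715 g; as yield: glass ÷ batch → 96.42%.

Batch per 100.0 g glass melt:
  Ingredient A: 83.91 g
  Component B: 2.918 g
  Source C: 7.792 g
  Feed D: 9.098 g
Total batch = 103.7 g; LOI loss = 3.715 g; yield = 96.42%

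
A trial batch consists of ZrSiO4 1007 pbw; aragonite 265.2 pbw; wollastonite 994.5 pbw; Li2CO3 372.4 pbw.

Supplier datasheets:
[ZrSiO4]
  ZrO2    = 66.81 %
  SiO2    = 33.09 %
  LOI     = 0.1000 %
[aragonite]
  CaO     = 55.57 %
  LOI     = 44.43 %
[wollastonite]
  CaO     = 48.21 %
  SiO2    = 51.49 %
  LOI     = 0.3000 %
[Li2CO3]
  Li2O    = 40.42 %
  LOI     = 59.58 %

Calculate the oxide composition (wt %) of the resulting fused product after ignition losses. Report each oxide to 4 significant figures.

Mid-chain values are displayed rounded to four significant digits between the steps. The working math maintains full precision all the way through; each reported result takes just one rounding; the derived quantities are re-derived at full float precision (net glass mass, the yield, ignition loss, four oxide percentages, totals) from the batch weights at 2295 pbw of glass, as written in either problem or answer.
Per-oxide mass from batch:
  CaO: 265.2·0.5557 + 994.5·0.4821 = 626.8 pbw
  ZrO2: 1007·0.6681 = 672.8 pbw
  SiO2: 1007·0.3309 + 994.5·0.5149 = 845.3 pbw
  Li2O: 372.4·0.4042 = 150.5 pbw
LOI: 1007·0.001000 + 265.2·0.4443 + 994.5·0.003000 + 372.4·0.5958 = 343.7 pbw
Resulting glass, batch − LOI: 2639 − 343.7 = 2295 pbw (matching Σ of the oxides)
wt %: oxide over glass, times 100

Glass mass = 2295 pbw (batch 2639 − LOI 343.7).
Composition: CaO 27.31%, ZrO2 29.31%, SiO2 36.83%, Li2O 6.558%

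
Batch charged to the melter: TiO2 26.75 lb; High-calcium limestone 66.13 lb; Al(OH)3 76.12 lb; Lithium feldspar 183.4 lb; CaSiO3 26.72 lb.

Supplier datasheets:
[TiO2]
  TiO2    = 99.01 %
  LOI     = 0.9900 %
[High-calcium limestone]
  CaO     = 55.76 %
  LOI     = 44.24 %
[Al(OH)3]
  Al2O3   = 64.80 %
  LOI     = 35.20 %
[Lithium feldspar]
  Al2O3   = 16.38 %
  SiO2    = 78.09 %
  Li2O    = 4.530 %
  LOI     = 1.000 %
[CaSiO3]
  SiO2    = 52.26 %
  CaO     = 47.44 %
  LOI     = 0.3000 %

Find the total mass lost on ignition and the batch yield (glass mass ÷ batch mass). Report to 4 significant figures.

LOI loss = 58.23 lb; glass = 320.9 lb; yield = 84.64%

Values along the way are printed rounded to four significant figures; full float precision is kept throughout — each reported number includes exactly one rounding; the derived quantities (LOI, the five compositions, yield, net glass mass, the totals) are rebuilt in exact precision starting from the weights for 320.9 lb of glass, exactly as printed in the problem or answer text.
Material-by-material LOI:
  TiO2: 26.75 × 0.009900 = 0.2648 lb
  High-calcium limestone: 66.13 × 0.4424 = 29.26 lb
  Al(OH)3: 76.12 × 0.3520 = 26.79 lb
  Lithium feldspar: 183.4 × 0.01000 = 1.834 lb
  CaSiO3: 26.72 × 0.003000 = 0.08016 lb
Total LOI = 58.23 lb
Glass = batch − LOI = 379.1 − 58.23 = 320.9 lb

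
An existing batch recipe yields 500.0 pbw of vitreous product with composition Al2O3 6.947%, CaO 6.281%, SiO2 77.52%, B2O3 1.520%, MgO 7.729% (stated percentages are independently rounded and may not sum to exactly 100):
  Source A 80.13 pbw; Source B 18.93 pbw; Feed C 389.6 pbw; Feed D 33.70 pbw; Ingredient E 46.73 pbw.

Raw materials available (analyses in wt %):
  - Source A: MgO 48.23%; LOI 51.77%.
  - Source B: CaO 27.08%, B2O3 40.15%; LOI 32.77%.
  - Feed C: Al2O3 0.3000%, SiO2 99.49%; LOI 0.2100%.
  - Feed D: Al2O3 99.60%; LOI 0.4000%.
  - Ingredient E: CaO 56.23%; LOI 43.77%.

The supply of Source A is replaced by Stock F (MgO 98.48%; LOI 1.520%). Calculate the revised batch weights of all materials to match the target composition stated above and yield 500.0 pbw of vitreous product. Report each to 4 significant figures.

Revised batch per 500.0 pbw vitreous product:
  Stock F: 39.24 pbw
  Source B: 18.93 pbw
  Feed C: 389.6 pbw
  Feed D: 33.70 pbw
  Ingredient E: 46.73 pbw
Total batch = 528.2 pbw; LOI loss = 28.21 pbw

Mid-chain values appear, rounded to 4 significant digits, in the working; all arithmetic runs at exact precision in every operation. Exactly one rounding is applied to every reported number. Derived quantities, which include ignition loss, the yield, net glass mass, the totals, the five compositions, are rebuilt in exact precision, as quoted within problem or answer, from the weighed amounts at 500.0 pbw of glass.
Per-oxide target masses for 500.0 pbw vitreous product:
  Al2O3: 6.947% × 500.0 = 34.74 pbw
  CaO: 6.281% × 500.0 = 31.40 pbw
  SiO2: 77.52% × 500.0 = 387.6 pbw
  B2O3: 1.520% × 500.0 = 7.600 pbw
  MgO: 7.729% × 500.0 = 38.65 pbw
Verifying the oxide balance per the reported batch figures, versus the basis set out (every target is met by its sum exact up to rounding of places):
  Al2O3: 389.6·0.003000 + 33.70·0.9960 = 34.73 pbw (target 34.74 pbw)
  CaO: 18.93·0.2708 + 46.73·0.5623 = 31.40 pbw (target 31.40 pbw)
  SiO2: 389.6·0.9949 = 387.6 pbw (target 387.6 pbw)
  B2O3: 18.93·0.4015 = 7.600 pbw (target 7.600 pbw)
  MgO: 39.24·0.9848 = 38.64 pbw (target 38.65 pbw)
Glass-mass closure: whole batch net of LOI = 500.0 pbw (the Σ of target masses is 500.0 pbw; stated basis 500.0 pbw — deltas are rounding alone).
Batch total: Σ batch = 528.2 pbw; LOI removed, Σ of batch·LOI: 28.21 pbw; glass ÷ batch gives a yield of 94.66%.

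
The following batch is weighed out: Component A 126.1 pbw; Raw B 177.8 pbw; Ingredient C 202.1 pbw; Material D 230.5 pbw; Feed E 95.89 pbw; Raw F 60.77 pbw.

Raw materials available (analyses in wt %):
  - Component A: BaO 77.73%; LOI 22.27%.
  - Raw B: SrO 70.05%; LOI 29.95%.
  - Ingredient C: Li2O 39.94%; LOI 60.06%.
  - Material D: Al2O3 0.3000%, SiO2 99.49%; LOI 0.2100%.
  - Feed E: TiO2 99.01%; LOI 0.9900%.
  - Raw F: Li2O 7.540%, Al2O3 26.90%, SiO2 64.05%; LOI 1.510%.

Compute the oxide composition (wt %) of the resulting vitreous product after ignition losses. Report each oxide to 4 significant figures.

Glass mass = 688.1 pbw (batch 893.2 − LOI 205.1).
Composition: TiO2 13.80%, Li2O 12.40%, Al2O3 2.476%, SrO 18.10%, BaO 14.24%, SiO2 38.98%

In-progress results are printed, with 4-significant-digit rounding, within the worked lines; every computation keeps exact precision at every stage. Exactly one rounding goes into each reported figure. All derived quantities (the six compositions, net glass mass, totals, ignition loss, yield) are re-derived in full float precision from the batch weights at 688.1 pbw of glass as given in either problem or answer.
Per-oxide mass from batch:
  TiO2: 95.89·0.9901 = 94.94 pbw
  Li2O: 202.1·0.3994 + 60.77·0.07540 = 85.30 pbw
  Al2O3: 230.5·0.003000 + 60.77·0.2690 = 17.04 pbw
  SrO: 177.8·0.7005 = 124.5 pbw
  BaO: 126.1·0.7773 = 98.02 pbw
  SiO2: 230.5·0.9949 + 60.77·0.6405 = 268.2 pbw
LOI: 126.1·0.2227 + 177.8·0.2995 + 202.1·0.6006 + 230.5·0.002100 + 95.89·0.009900 + 60.77·0.01510 = 205.1 pbw
Resulting glass, batch − LOI: 893.2 − 205.1 = 688.1 pbw (consistent with Σ oxide mass)
oxide / glass × 100 gives the wt %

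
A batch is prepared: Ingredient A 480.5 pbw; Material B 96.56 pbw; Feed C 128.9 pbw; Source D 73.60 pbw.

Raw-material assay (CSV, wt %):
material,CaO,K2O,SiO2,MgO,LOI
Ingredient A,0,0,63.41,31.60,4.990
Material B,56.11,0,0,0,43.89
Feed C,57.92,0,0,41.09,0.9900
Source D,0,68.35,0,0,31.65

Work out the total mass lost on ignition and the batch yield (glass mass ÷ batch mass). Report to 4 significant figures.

In-progress results are rounded to 4 significant digits wherever printed — each numeric step runs at full precision in all steps. A single rounding yields every reported result. Derived quantities, including net glass mass, totals, LOI, the four compositions, yield, are recomputed from the batch weights per 688.6 pbw of glass at exact precision as they appear in either problem or answer.
Ignition loss by material:
  Ingredient A: 480.5 × 0.04990 = 23.98 pbw
  Material B: 96.56 × 0.4389 = 42.38 pbw
  Feed C: 128.9 × 0.009900 = 1.276 pbw
  Source D: 73.60 × 0.3165 = 23.29 pbw
Total LOI = 90.93 pbw
Glass = batch − LOI = 779.6 − 90.93 = 688.6 pbw

LOI loss = 90.93 pbw; glass = 688.6 pbw; yield = 88.34%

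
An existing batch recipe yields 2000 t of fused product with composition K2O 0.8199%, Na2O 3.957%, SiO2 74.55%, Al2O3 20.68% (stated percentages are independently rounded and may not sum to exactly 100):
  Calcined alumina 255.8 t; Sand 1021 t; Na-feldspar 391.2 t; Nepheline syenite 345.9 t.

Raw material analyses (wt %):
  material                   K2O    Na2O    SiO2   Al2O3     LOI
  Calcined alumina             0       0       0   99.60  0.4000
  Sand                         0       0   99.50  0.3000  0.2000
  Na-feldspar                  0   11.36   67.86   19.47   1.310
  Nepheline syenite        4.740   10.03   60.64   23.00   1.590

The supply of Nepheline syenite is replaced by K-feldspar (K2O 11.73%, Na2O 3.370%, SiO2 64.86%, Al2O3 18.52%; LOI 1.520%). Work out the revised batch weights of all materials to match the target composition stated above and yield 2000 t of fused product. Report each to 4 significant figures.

Revised batch per 2000 t fused product:
  Calcined alumina: 258.3 t
  Sand: 960.5 t
  Na-feldspar: 655.2 t
  K-feldspar: 139.8 t
Total batch = 2014 t; LOI loss = 13.66 t

Full precision is kept at every stage. The intermediate values are displayed rounded off to 4 significant digits on the page; each reported value includes exactly one rounding. Derived quantities, including net glass mass, totals, the yield, the four compositions, LOI, are rebuilt from the batch weights per 2000 t of glass at full precision as set out in either problem or answer.
Target oxide masses per 2000 t fused product:
  K2O: 0.8199% × 2000 = 16.40 t
  Na2O: 3.957% × 2000 = 79.14 t
  SiO2: 74.55% × 2000 = 1491 t
  Al2O3: 20.68% × 2000 = 413.6 t
Verifying the oxide balance using the reported weights, relative to the basis at hand (each sum matches its target mass modulo rounding of the values):
  K2O: 139.8·0.1173 = 16.40 t (target 16.40 t)
  Na2O: 655.2·0.1136 + 139.8·0.03370 = 79.14 t (target 79.14 t)
  SiO2: 960.5·0.9950 + 655.2·0.6786 + 139.8·0.6486 = 1491 t (target 1491 t)
  Al2O3: 258.3·0.9960 + 960.5·0.003000 + 655.2·0.1947 + 139.8·0.1852 = 413.6 t (target 413.6 t)
Consistency of the glass mass: Σ batch − LOI loss = 2000 t (oxide target masses add up to 2000 t; versus the stated basis of 2000 t — gaps are rounding artifacts).
Adding the batch up: Σ batch = 2014 t; ignition loss, Σ(batch × LOI) = 13.66 t; yield = glass ÷ total batch = 99.32%.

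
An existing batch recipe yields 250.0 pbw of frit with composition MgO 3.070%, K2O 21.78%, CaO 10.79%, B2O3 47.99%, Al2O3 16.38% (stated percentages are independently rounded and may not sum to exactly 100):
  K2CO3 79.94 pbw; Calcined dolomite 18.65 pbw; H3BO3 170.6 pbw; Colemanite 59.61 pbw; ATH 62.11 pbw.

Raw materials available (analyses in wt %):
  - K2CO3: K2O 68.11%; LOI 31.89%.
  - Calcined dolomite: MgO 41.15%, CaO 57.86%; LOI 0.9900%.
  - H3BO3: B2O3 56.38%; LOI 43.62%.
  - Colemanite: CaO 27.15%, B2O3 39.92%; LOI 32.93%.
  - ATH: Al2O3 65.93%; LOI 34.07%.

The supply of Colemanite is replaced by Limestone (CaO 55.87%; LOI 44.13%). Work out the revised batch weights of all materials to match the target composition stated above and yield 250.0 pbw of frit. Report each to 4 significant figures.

Revised batch per 250.0 pbw frit:
  K2CO3: 79.94 pbw
  Calcined dolomite: 18.65 pbw
  H3BO3: 212.8 pbw
  Limestone: 28.97 pbw
  ATH: 62.11 pbw
Total batch = 402.5 pbw; LOI loss = 152.4 pbw

Every computation carries full float precision throughout — the intermediate values are shown rounded to four significant figures as written. Every reported result undergoes a single rounding — the derived quantities, including the five compositions, the yield, ignition loss, totals, net glass mass, are re-derived using the weight values on 250.0 pbw of glass in full float precision as set out in the question or the answer.
Target oxide masses per 250.0 pbw frit:
  MgO: 3.070% × 250.0 = 7.675 pbw
  K2O: 21.78% × 250.0 = 54.45 pbw
  CaO: 10.79% × 250.0 = 26.98 pbw
  B2O3: 47.99% × 250.0 = 120.0 pbw
  Al2O3: 16.38% × 250.0 = 40.95 pbw
A balance pass over the oxides, using the reported weights, for the quoted basis mass (summed amounts equal target values exact up to rounding of places):
  MgO: 18.65·0.4115 = 7.674 pbw (target 7.675 pbw)
  K2O: 79.94·0.6811 = 54.45 pbw (target 54.45 pbw)
  CaO: 18.65·0.5786 + 28.97·0.5587 = 26.98 pbw (target 26.98 pbw)
  B2O3: 212.8·0.5638 = 120.0 pbw (target 120.0 pbw)
  Al2O3: 62.11·0.6593 = 40.95 pbw (target 40.95 pbw)
Auditing the glass mass value: whole batch net of LOI = 250.0 pbw (the Σ of target masses is 250.0 pbw; stated basis 250.0 pbw — rounding explains the deltas).
Batch total: Σ batch = 402.5 pbw; LOI loss = Σ batch·LOI = 152.4 pbw; the yield ratio, glass ÷ batch: 62.12%.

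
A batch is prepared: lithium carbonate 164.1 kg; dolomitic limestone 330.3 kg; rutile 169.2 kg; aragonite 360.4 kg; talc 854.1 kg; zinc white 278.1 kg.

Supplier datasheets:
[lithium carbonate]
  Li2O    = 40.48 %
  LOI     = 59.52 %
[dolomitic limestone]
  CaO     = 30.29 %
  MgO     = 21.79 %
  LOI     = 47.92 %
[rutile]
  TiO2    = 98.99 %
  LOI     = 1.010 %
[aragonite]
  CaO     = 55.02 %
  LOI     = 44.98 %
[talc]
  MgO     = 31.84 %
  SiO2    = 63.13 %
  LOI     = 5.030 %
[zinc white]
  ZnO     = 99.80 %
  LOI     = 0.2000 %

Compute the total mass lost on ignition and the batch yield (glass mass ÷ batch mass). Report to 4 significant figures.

The intermediate values are printed, rounded to 4 significant figures, between the steps; the whole derivation holds full precision in all steps — every reported result includes exactly one rounding. All derived quantities (ignition loss, six oxide percentages, glass mass, totals, yield) are computed from the batch weights for 1693 kg of glass in exact precision exactly as shown in the problem or answer text.
LOI of each material in turn:
  lithium carbonate: 164.1 × 0.5952 = 97.67 kg
  dolomitic limestone: 330.3 × 0.4792 = 158.3 kg
  rutile: 169.2 × 0.01010 = 1.709 kg
  aragonite: 360.4 × 0.4498 = 162.1 kg
  talc: 854.1 × 0.05030 = 42.96 kg
  zinc white: 278.1 × 0.002000 = 0.5562 kg
Total LOI = 463.3 kg
Glass = batch − LOI = 2156 − 463.3 = 1693 kg

LOI loss = 463.3 kg; glass = 1693 kg; yield = 78.51%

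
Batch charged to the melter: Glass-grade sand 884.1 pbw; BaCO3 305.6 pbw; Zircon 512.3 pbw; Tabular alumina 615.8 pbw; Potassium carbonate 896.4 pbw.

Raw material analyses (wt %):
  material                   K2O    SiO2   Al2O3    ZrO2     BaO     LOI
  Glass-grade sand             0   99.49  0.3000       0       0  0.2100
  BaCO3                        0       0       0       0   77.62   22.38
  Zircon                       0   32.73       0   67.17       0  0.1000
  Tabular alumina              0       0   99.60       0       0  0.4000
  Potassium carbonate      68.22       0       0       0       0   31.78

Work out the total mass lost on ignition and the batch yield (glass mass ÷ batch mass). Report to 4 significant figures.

All arithmetic runs at exact precision end to end — the intermediate values appear, with 4-significant-figure rounding, as written. Exactly one rounding is applied to every reported result; the derived quantities are rebuilt in exact precision (LOI, the five compositions, net glass mass, the totals, yield) from the batch weights on 2856 pbw of glass, as given in either problem or answer.
Ignition loss by material:
  Glass-grade sand: 884.1 × 0.002100 = 1.857 pbw
  BaCO3: 305.6 × 0.2238 = 68.39 pbw
  Zircon: 512.3 × 0.001000 = 0.5123 pbw
  Tabular alumina: 615.8 × 0.004000 = 2.463 pbw
  Potassium carbonate: 896.4 × 0.3178 = 284.9 pbw
Total LOI = 358.1 pbw
Glass = batch − LOI = 3214 − 358.1 = 2856 pbw

LOI loss = 358.1 pbw; glass = 2856 pbw; yield = 88.86%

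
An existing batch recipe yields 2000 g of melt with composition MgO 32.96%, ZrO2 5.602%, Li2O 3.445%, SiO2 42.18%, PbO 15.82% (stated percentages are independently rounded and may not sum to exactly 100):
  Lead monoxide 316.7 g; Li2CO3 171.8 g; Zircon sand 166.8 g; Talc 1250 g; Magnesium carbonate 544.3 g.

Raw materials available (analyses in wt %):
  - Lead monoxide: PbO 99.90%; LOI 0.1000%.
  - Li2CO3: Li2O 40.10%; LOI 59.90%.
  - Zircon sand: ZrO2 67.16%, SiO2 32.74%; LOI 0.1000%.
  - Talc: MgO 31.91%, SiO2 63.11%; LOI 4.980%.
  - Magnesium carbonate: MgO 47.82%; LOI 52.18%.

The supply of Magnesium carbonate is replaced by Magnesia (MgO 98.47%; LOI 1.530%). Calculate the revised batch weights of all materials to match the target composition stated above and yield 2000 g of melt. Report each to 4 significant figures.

The intermediate values are printed with 4-significant-figure rounding when written out; all arithmetic holds exact precision throughout — a single rounding yields each reported result — derived quantities are computed in full precision (totals, five oxide percentages, ignition loss, glass mass, yield) from the batch weights for 2000 g of glass, as they appear in question or answer.
The oxide mass targets at 2000 g melt:
  MgO: 32.96% × 2000 = 659.2 g
  ZrO2: 5.602% × 2000 = 112.0 g
  Li2O: 3.445% × 2000 = 68.90 g
  SiO2: 42.18% × 2000 = 843.6 g
  PbO: 15.82% × 2000 = 316.4 g
Verifying the oxide balance from the weights as reported, relative to the basis at hand (each sum matches its target mass up to rounding of the answer):
  MgO: 1250·0.3191 + 264.3·0.9847 = 659.1 g (target 659.2 g)
  ZrO2: 166.8·0.6716 = 112.0 g (target 112.0 g)
  Li2O: 171.8·0.4010 = 68.89 g (target 68.90 g)
  SiO2: 166.8·0.3274 + 1250·0.6311 = 843.5 g (target 843.6 g)
  PbO: 316.7·0.9990 = 316.4 g (target 316.4 g)
Glass-mass sanity pass: whole batch net of LOI = 2000 g (the Σ of target masses is 2000 g; against the stated basis, 2000 g — gaps are rounding artifacts).
Total batch = Σ batch = 2170 g; ignition loss, Σ(batch × LOI) = 169.7 g; the yield ratio, glass ÷ batch: 92.18%.

Revised batch per 2000 g melt:
  Lead monoxide: 316.7 g
  Li2CO3: 171.8 g
  Zircon sand: 166.8 g
  Talc: 1250 g
  Magnesia: 264.3 g
Total batch = 2170 g; LOI loss = 169.7 g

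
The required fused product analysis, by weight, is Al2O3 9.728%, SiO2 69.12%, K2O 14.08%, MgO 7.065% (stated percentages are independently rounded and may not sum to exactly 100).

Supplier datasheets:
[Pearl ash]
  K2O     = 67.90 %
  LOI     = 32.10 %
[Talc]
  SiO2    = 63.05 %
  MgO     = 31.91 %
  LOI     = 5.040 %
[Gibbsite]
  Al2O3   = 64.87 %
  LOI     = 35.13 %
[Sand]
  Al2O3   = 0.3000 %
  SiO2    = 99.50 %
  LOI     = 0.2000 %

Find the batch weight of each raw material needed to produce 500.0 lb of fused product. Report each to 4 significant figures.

In-progress results appear (rounded to four significant figures) when written out. All internal work runs at exact precision through the solve; each reported value takes a single rounding; all derived quantities, including the totals, net glass mass, the four compositions, ignition loss, the yield, are computed using the weight values per 500.0 lb of glass in exact precision as set out in question or answer.
Oxide-by-oxide targets in 500.0 lb fused product:
  Al2O3: 9.728% × 500.0 = 48.64 lb
  SiO2: 69.12% × 500.0 = 345.6 lb
  K2O: 14.08% × 500.0 = 70.40 lb
  MgO: 7.065% × 500.0 = 35.33 lb
Verifying the oxide balance using the reported weights, against the basis in use (target by target, the sums agree once rounding is allowed for):
  Al2O3: 73.70·0.6487 + 277.2·0.003000 = 48.64 lb (target 48.64 lb)
  SiO2: 110.7·0.6305 + 277.2·0.9950 = 345.6 lb (target 345.6 lb)
  K2O: 103.7·0.6790 = 70.41 lb (target 70.40 lb)
  MgO: 110.7·0.3191 = 35.32 lb (target 35.33 lb)
Mass balance on the glass: batch total minus LOI = 500.0 lb (summing oxide targets gives 500.0 lb; with the basis standing at 500.0 lb — differing by rounding only).
Batch total: Σ batch = 565.3 lb; LOI loss = Σ batch·LOI = 65.31 lb; yield = glass ÷ total batch = 88.45%.

Batch per 500.0 lb fused product:
  Pearl ash: 103.7 lb
  Talc: 110.7 lb
  Gibbsite: 73.70 lb
  Sand: 277.2 lb
Total batch = 565.3 lb; LOI loss = 65.31 lb; yield = 88.45%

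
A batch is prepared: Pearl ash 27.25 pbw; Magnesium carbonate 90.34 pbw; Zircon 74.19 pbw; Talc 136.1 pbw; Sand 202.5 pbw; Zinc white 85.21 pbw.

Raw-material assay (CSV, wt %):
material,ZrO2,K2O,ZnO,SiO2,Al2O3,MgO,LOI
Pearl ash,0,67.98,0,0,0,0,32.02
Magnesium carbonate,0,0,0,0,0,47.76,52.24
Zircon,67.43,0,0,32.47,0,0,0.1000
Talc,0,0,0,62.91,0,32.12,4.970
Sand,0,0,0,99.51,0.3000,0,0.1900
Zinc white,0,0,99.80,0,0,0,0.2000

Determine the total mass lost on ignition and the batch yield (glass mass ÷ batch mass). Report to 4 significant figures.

Full precision is held at all times. Values along the way are displayed, with 4-significant-figure rounding, alongside each step; each reported result sees exactly one rounding — derived quantities, including six oxide percentages, ignition loss, the totals, net glass mass, the yield, are recomputed starting from the weights at 552.3 pbw of glass at full precision as quoted within the question or the answer.
LOI of each material in turn:
  Pearl ash: 27.25 × 0.3202 = 8.725 pbw
  Magnesium carbonate: 90.34 × 0.5224 = 47.19 pbw
  Zircon: 74.19 × 0.001000 = 0.07419 pbw
  Talc: 136.1 × 0.04970 = 6.764 pbw
  Sand: 202.5 × 0.001900 = 0.3847 pbw
  Zinc white: 85.21 × 0.002000 = 0.1704 pbw
Total LOI = 63.31 pbw
Glass = batch − LOI = 615.6 − 63.31 = 552.3 pbw

LOI loss = 63.31 pbw; glass = 552.3 pbw; yield = 89.72%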